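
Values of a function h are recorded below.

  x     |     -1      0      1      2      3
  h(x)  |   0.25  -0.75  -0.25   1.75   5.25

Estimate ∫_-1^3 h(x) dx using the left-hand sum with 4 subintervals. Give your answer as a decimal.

1

Δx = 1.
Sum = 1·[0.25 + (-0.75) + (-0.25) + 1.75] = 1.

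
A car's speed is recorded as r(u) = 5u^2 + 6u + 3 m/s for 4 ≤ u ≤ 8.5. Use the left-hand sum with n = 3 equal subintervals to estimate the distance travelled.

876.375

Δu = (8.5 − 4)/3 = 1.5.
Left endpoints: 4, 5.5, 7.
r(4) = 107, r(5.5) = 187.25, r(7) = 290.
Sum = Δu · [r(4) + r(5.5) + r(7)].
Sum = 876.375.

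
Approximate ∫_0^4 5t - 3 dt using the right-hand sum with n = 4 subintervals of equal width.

38

Δt = (4 − 0)/4 = 1.
Right endpoints: 1, 2, 3, 4.
f(1) = 2, f(2) = 7, f(3) = 12, f(4) = 17.
Sum = Δt · [f(1) + f(2) + f(3) + f(4)].
Sum = 38.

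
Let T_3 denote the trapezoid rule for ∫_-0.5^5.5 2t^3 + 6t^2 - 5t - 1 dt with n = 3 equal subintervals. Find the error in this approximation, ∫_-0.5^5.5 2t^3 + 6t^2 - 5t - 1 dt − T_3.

Exact integral: ∫_-0.5^5.5 f(t) dt = 709.5.
T_3 = 793.5.
Error = 709.5 − 793.5 = -84.

-84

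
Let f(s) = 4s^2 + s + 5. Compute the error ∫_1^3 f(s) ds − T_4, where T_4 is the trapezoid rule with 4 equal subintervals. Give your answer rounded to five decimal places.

-0.33333

Exact integral: ∫_1^3 f(s) ds ≈ 48.6666667.
T_4 = 49.
Error ≈ 48.6666667 − 49 ≈ -0.33333.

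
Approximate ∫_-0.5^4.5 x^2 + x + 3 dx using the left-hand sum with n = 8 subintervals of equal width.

47.9296875

Δx = (4.5 − (-0.5))/8 = 0.625.
Left endpoints: -0.5, 0.125, 0.75, 1.375, 2, 2.625, 3.25, 3.875.
f(-0.5) = 2.75, f(0.125) = 3.140625, f(0.75) = 4.3125, f(1.375) = 6.265625, f(2) = 9, f(2.625) = 12.515625, f(3.25) = 16.8125, f(3.875) = 21.890625.
Sum = Δx · [f(-0.5) + f(0.125) + f(0.75) + ...].
Sum = 47.9296875.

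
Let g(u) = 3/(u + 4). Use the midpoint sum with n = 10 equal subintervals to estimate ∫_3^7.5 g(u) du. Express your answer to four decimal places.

Δu = (7.5 − 3)/10 = 0.45.
Midpoints: 3.225, 3.675, 4.125, 4.575, 5.025, 5.475, 5.925, 6.375, 6.825, 7.275.
g(3.225) = 120/289, g(3.675) = 120/307, g(4.125) = 24/65, g(4.575) = 120/343, g(5.025) = 120/361, g(5.475) = 120/379, g(5.925) = 120/397, g(6.375) = 24/83, g(6.825) = 120/433, g(7.275) = 120/451.
Sum = Δu · [g(3.225) + g(3.675) + g(4.125) + ...].
Sum ≈ 1.4890.

1.4890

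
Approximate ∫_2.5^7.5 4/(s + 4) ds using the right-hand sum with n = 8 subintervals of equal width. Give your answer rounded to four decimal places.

Δs = (7.5 − 2.5)/8 = 0.625.
Right endpoints: 3.125, 3.75, 4.375, 5, 5.625, 6.25, 6.875, 7.5.
f(3.125) = 32/57, f(3.75) = 16/31, f(4.375) = 32/67, f(5) = 4/9, f(5.625) = 32/77, f(6.25) = 16/41, f(6.875) = 32/87, f(7.5) = 8/23.
Sum = Δs · [f(3.125) + f(3.75) + f(4.375) + ...].
Sum ≈ 2.2007.

2.2007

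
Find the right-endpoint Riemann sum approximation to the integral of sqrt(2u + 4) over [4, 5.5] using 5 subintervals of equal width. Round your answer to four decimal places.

Δu = (5.5 − 4)/5 = 0.3.
Right endpoints: 4.3, 4.6, 4.9, 5.2, 5.5.
f(4.3) ≈ 3.5496, f(4.6) ≈ 3.6332, f(4.9) ≈ 3.7148, f(5.2) ≈ 3.7947, f(5.5) ≈ 3.8730.
Sum = Δu · [f(4.3) + f(4.6) + f(4.9) + f(5.2) + f(5.5)].
Sum ≈ 5.5696.

5.5696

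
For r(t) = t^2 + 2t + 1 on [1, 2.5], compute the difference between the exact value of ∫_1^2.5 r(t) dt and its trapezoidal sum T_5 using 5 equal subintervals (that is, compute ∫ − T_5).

Exact integral: ∫_1^2.5 r(t) dt = 11.625.
T_5 = 11.6475.
Error = 11.625 − 11.6475 = -0.0225.

-0.0225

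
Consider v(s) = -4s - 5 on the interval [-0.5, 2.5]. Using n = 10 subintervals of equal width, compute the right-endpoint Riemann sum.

Δs = (2.5 − (-0.5))/10 = 0.3.
Right endpoints: -0.2, 0.1, 0.4, 0.7, 1, 1.3, 1.6, 1.9, 2.2, 2.5.
v(-0.2) = -4.2, v(0.1) = -5.4, v(0.4) = -6.6, v(0.7) = -7.8, v(1) = -9, v(1.3) = -10.2, v(1.6) = -11.4, v(1.9) = -12.6, v(2.2) = -13.8, v(2.5) = -15.
Sum = Δs · [v(-0.2) + v(0.1) + v(0.4) + ...].
Sum = -28.8.

-28.8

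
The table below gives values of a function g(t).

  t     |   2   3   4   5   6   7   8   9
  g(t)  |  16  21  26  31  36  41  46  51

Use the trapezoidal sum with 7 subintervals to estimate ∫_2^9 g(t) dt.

Δt = 1.
T_7 = (1/2)·[16 + 2·21 + 2·26 + 2·31 + 2·36 + 2·41 + 2·46 + 51] = 234.5.

234.5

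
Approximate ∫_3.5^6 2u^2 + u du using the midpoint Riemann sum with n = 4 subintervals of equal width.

127.12890625

Δu = (6 − 3.5)/4 = 0.625.
Midpoints: 3.8125, 4.4375, 5.0625, 5.6875.
f(3.8125) = 32.8828125, f(4.4375) = 43.8203125, f(5.0625) = 56.3203125, f(5.6875) = 70.3828125.
Sum = Δu · [f(3.8125) + f(4.4375) + f(5.0625) + f(5.6875)].
Sum = 127.12890625.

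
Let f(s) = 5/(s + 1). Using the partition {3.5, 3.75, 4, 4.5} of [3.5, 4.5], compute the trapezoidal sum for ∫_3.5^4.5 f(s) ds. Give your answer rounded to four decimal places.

Subinterval widths: 0.25, 0.25, 0.5.
f(3.5) = 10/9, f(3.75) = 20/19, f(4) = 1, f(4.5) = 10/11.
On each subinterval the trapezoid contributes (Δs_i/2)·[f(s_{i-1}) + f(s_i)].
Sum ≈ 1.0043.

1.0043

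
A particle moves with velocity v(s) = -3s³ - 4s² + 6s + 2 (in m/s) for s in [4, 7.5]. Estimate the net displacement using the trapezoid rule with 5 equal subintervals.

-2546.39875

Δs = (7.5 − 4)/5 = 0.7.
v(4) = -230, v(4.7) = -369.629, v(5.4) = -554.632, v(6.1) = -791.183, v(6.8) = -1085.456, v(7.5) = -1443.625.
T_5 = (Δs/2)·[v(s_0) + 2v(s_1) + ... + 2v(s_{4}) + v(s_5)].
Sum = -2546.39875.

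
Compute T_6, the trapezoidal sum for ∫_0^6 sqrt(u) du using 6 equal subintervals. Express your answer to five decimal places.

9.60708

Δu = (6 − 0)/6 = 1.
f(0) ≈ 0.00000, f(1) ≈ 1.00000, f(2) ≈ 1.41421, f(3) ≈ 1.73205, f(4) ≈ 2.00000, f(5) ≈ 2.23607, f(6) ≈ 2.44949.
T_6 = (Δu/2)·[f(u_0) + 2f(u_1) + ... + 2f(u_{5}) + f(u_6)].
Sum ≈ 9.60708.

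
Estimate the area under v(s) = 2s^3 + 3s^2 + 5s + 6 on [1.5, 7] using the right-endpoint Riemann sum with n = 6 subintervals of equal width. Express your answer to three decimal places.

2097.629

Δs = (7 − 1.5)/6 = 11/12.
Right endpoints: 29/12, 10/3, 4.25, 31/6, 73/12, 7.
v(29/12) = 55151/864, v(10/3) = 3512/27, v(4.25) = 234.96875, v(31/6) = 20939/54, v(73/12) = 516403/864, v(7) = 874.
Sum = Δs · [v(29/12) + v(10/3) + v(4.25) + ...].
Sum ≈ 2097.629.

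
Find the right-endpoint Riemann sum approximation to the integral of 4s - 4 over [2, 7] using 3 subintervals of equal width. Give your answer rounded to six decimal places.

Δs = (7 − 2)/3 = 5/3.
Right endpoints: 11/3, 16/3, 7.
f(11/3) = 32/3, f(16/3) = 52/3, f(7) = 24.
Sum = Δs · [f(11/3) + f(16/3) + f(7)].
Sum ≈ 86.666667.

86.666667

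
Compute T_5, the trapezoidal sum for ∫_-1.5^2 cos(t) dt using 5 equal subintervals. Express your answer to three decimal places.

1.828

Δt = (2 − (-1.5))/5 = 0.7.
f(-1.5) ≈ 0.071, f(-0.8) ≈ 0.697, f(-0.1) ≈ 0.995, f(0.6) ≈ 0.825, f(1.3) ≈ 0.267, f(2) ≈ -0.416.
T_5 = (Δt/2)·[f(t_0) + 2f(t_1) + ... + 2f(t_{4}) + f(t_5)].
Sum ≈ 1.828.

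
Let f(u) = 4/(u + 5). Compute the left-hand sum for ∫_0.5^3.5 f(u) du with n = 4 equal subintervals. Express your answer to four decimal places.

Δu = (3.5 − 0.5)/4 = 0.75.
Left endpoints: 0.5, 1.25, 2, 2.75.
f(0.5) = 8/11, f(1.25) = 0.64, f(2) = 4/7, f(2.75) = 16/31.
Sum = Δu · [f(0.5) + f(1.25) + f(2) + f(2.75)].
Sum ≈ 1.8411.

1.8411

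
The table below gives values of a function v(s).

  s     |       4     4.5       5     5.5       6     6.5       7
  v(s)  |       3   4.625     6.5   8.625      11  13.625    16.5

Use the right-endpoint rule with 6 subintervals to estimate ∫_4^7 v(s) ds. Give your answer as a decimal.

Δs = 0.5.
Sum = 0.5·[4.625 + 6.5 + 8.625 + 11 + 13.625 + 16.5] = 30.4375.

30.4375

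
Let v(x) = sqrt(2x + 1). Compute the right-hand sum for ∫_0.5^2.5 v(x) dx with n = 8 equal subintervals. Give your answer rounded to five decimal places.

Δx = (2.5 − 0.5)/8 = 0.25.
Right endpoints: 0.75, 1, 1.25, 1.5, 1.75, 2, 2.25, 2.5.
v(0.75) ≈ 1.58114, v(1) ≈ 1.73205, v(1.25) ≈ 1.87083, v(1.5) ≈ 2.00000, v(1.75) ≈ 2.12132, v(2) ≈ 2.23607, v(2.25) ≈ 2.34521, v(2.5) ≈ 2.44949.
Sum = Δx · [v(0.75) + v(1) + v(1.25) + ...].
Sum ≈ 4.08403.

4.08403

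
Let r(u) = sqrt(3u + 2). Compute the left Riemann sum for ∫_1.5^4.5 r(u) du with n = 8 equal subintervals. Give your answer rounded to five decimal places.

9.61558

Δu = (4.5 − 1.5)/8 = 0.375.
Left endpoints: 1.5, 1.875, 2.25, 2.625, 3, 3.375, 3.75, 4.125.
r(1.5) ≈ 2.54951, r(1.875) ≈ 2.76134, r(2.25) ≈ 2.95804, r(2.625) ≈ 3.14245, r(3) ≈ 3.31662, r(3.375) ≈ 3.48210, r(3.75) ≈ 3.64005, r(4.125) ≈ 3.79144.
Sum = Δu · [r(1.5) + r(1.875) + r(2.25) + ...].
Sum ≈ 9.61558.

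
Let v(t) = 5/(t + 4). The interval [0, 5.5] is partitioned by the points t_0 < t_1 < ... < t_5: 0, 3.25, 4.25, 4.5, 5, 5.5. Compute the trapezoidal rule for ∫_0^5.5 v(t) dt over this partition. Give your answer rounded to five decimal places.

Subinterval widths: 3.25, 1, 0.25, 0.5, 0.5.
v(0) = 1.25, v(3.25) = 20/29, v(4.25) = 20/33, v(4.5) = 10/17, v(5) = 5/9, v(5.5) = 10/19.
On each subinterval the trapezoid contributes (Δt_i/2)·[v(t_{i-1}) + v(t_i)].
Sum ≈ 4.50550.

4.50550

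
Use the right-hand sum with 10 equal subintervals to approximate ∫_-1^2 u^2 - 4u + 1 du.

-1.305

Δu = (2 − (-1))/10 = 0.3.
Right endpoints: -0.7, -0.4, -0.1, 0.2, 0.5, 0.8, 1.1, 1.4, 1.7, 2.
f(-0.7) = 4.29, f(-0.4) = 2.76, f(-0.1) = 1.41, f(0.2) = 0.24, f(0.5) = -0.75, f(0.8) = -1.56, f(1.1) = -2.19, f(1.4) = -2.64, f(1.7) = -2.91, f(2) = -3.
Sum = Δu · [f(-0.7) + f(-0.4) + f(-0.1) + ...].
Sum = -1.305.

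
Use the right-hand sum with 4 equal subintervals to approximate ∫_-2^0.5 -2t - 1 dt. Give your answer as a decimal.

-0.3125

Δt = (0.5 − (-2))/4 = 0.625.
Right endpoints: -1.375, -0.75, -0.125, 0.5.
f(-1.375) = 1.75, f(-0.75) = 0.5, f(-0.125) = -0.75, f(0.5) = -2.
Sum = Δt · [f(-1.375) + f(-0.75) + f(-0.125) + f(0.5)].
Sum = -0.3125.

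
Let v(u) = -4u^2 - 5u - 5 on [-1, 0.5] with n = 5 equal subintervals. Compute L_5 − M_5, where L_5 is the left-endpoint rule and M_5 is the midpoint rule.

0.54

L_5 = -6.54.
M_5 = -7.08.
L_5 − M_5 = 0.54.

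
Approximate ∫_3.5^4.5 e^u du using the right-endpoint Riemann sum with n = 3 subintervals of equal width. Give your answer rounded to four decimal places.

66.9112

Δu = (4.5 − 3.5)/3 = 1/3.
Right endpoints: 23/6, 25/6, 4.5.
f(23/6) ≈ 46.2163, f(25/6) ≈ 64.5001, f(4.5) ≈ 90.0171.
Sum = Δu · [f(23/6) + f(25/6) + f(4.5)].
Sum ≈ 66.9112.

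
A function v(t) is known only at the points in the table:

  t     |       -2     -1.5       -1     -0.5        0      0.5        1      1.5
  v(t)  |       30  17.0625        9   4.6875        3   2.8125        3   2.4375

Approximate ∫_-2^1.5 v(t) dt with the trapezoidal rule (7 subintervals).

27.890625

Δt = 0.5.
T_7 = (0.5/2)·[30 + 2·17.0625 + 2·9 + 2·4.6875 + 2·3 + 2·2.8125 + 2·3 + 2.4375] = 27.890625.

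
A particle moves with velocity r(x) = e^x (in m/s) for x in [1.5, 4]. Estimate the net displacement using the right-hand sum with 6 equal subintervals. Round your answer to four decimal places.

61.2804

Δx = (4 − 1.5)/6 = 5/12.
Right endpoints: 23/12, 7/3, 2.75, 19/6, 43/12, 4.
r(23/12) ≈ 6.7983, r(7/3) ≈ 10.3123, r(2.75) ≈ 15.6426, r(19/6) ≈ 23.7283, r(43/12) ≈ 35.9933, r(4) ≈ 54.5982.
Sum = Δx · [r(23/12) + r(7/3) + r(2.75) + ...].
Sum ≈ 61.2804.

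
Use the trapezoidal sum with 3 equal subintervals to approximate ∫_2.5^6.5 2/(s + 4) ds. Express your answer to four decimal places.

Δs = (6.5 − 2.5)/3 = 4/3.
f(2.5) = 4/13, f(23/6) = 12/47, f(31/6) = 12/55, f(6.5) = 4/21.
T_3 = (Δs/2)·[f(s_0) + 2f(s_1) + 2f(s_2) + f(s_3)].
Sum ≈ 0.9634.

0.9634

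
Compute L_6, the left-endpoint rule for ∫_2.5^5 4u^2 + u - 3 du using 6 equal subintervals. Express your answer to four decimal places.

Δu = (5 − 2.5)/6 = 5/12.
Left endpoints: 2.5, 35/12, 10/3, 3.75, 25/6, 55/12.
f(2.5) = 24.5, f(35/12) = 611/18, f(10/3) = 403/9, f(3.75) = 57, f(25/6) = 1271/18, f(55/12) = 1541/18.
Sum = Δu · [f(2.5) + f(35/12) + f(10/3) + ...].
Sum ≈ 131.8519.

131.8519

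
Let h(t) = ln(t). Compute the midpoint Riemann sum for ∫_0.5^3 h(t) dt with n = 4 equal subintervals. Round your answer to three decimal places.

Δt = (3 − 0.5)/4 = 0.625.
Midpoints: 0.8125, 1.4375, 2.0625, 2.6875.
h(0.8125) ≈ -0.208, h(1.4375) ≈ 0.363, h(2.0625) ≈ 0.724, h(2.6875) ≈ 0.989.
Sum = Δt · [h(0.8125) + h(1.4375) + h(2.0625) + h(2.6875)].
Sum ≈ 1.167.

1.167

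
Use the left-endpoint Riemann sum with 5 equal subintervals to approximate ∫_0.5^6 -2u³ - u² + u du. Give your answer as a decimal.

-470.69

Δu = (6 − 0.5)/5 = 1.1.
Left endpoints: 0.5, 1.6, 2.7, 3.8, 4.9.
f(0.5) = 0, f(1.6) = -9.152, f(2.7) = -43.956, f(3.8) = -120.384, f(4.9) = -254.408.
Sum = Δu · [f(0.5) + f(1.6) + f(2.7) + f(3.8) + f(4.9)].
Sum = -470.69.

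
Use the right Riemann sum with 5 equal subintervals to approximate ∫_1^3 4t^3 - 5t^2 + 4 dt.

58.48

Δt = (3 − 1)/5 = 0.4.
Right endpoints: 1.4, 1.8, 2.2, 2.6, 3.
f(1.4) = 5.176, f(1.8) = 11.128, f(2.2) = 22.392, f(2.6) = 40.504, f(3) = 67.
Sum = Δt · [f(1.4) + f(1.8) + f(2.2) + f(2.6) + f(3)].
Sum = 58.48.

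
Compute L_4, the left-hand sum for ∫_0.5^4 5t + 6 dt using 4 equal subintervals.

Δt = (4 − 0.5)/4 = 0.875.
Left endpoints: 0.5, 1.375, 2.25, 3.125.
f(0.5) = 8.5, f(1.375) = 12.875, f(2.25) = 17.25, f(3.125) = 21.625.
Sum = Δt · [f(0.5) + f(1.375) + f(2.25) + f(3.125)].
Sum = 52.71875.

52.71875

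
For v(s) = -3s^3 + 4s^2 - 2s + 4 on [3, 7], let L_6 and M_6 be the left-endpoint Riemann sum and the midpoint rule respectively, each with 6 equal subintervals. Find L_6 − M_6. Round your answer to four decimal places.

247.1111

L_6 ≈ -1089.481481.
M_6 ≈ -1336.592593.
L_6 − M_6 ≈ 247.1111.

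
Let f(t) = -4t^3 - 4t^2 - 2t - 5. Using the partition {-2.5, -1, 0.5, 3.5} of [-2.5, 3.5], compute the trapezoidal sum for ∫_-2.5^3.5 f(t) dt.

Subinterval widths: 1.5, 1.5, 3.
f(-2.5) = 37.5, f(-1) = -3, f(0.5) = -7.5, f(3.5) = -232.5.
On each subinterval the trapezoid contributes (Δt_i/2)·[f(t_{i-1}) + f(t_i)].
Sum = -342.

-342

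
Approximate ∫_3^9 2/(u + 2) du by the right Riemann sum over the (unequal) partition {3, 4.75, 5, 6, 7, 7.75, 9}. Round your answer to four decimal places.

1.4433

Subinterval widths: 1.75, 0.25, 1, 1, 0.75, 1.25.
Right endpoints: 4.75, 5, 6, 7, 7.75, 9.
f(4.75) = 8/27, f(5) = 2/7, f(6) = 0.25, f(7) = 2/9, f(7.75) = 8/39, f(9) = 2/11.
Sum = Σ Δu_i · f(u_i).
Sum ≈ 1.4433.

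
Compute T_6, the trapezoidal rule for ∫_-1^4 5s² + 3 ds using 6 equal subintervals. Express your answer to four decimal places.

126.2269

Δs = (4 − (-1))/6 = 5/6.
f(-1) = 8, f(-1/6) = 113/36, f(2/3) = 47/9, f(1.5) = 14.25, f(7/3) = 272/9, f(19/6) = 1913/36, f(4) = 83.
T_6 = (Δs/2)·[f(s_0) + 2f(s_1) + ... + 2f(s_{5}) + f(s_6)].
Sum ≈ 126.2269.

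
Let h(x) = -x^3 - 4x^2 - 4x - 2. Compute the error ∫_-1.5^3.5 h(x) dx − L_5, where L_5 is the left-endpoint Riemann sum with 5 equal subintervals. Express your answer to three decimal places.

Exact integral: ∫_-1.5^3.5 h(x) dx ≈ -127.91667.
L_5 = -80.625.
Error ≈ -127.91667 − (-80.625) ≈ -47.292.

-47.292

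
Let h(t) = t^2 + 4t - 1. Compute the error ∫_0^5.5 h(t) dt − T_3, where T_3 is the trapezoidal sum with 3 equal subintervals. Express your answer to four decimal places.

-3.0810

Exact integral: ∫_0^5.5 h(t) dt ≈ 110.458333.
T_3 ≈ 113.539352.
Error ≈ 110.458333 − 113.539352 ≈ -3.0810.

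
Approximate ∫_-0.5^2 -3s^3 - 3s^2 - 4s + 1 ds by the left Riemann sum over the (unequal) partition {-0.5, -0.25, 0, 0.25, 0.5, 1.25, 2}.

Subinterval widths: 0.25, 0.25, 0.25, 0.25, 0.75, 0.75.
Left endpoints: -0.5, -0.25, 0, 0.25, 0.5, 1.25.
f(-0.5) = 2.625, f(-0.25) = 1.859375, f(0) = 1, f(0.25) = -0.234375, f(0.5) = -2.125, f(1.25) = -14.546875.
Sum = Σ Δs_i · f(s_i).
Sum = -11.19140625.

-11.19140625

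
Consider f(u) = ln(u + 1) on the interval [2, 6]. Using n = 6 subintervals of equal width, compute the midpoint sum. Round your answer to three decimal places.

6.329

Δu = (6 − 2)/6 = 2/3.
Midpoints: 7/3, 3, 11/3, 13/3, 5, 17/3.
f(7/3) ≈ 1.204, f(3) ≈ 1.386, f(11/3) ≈ 1.540, f(13/3) ≈ 1.674, f(5) ≈ 1.792, f(17/3) ≈ 1.897.
Sum = Δu · [f(7/3) + f(3) + f(11/3) + ...].
Sum ≈ 6.329.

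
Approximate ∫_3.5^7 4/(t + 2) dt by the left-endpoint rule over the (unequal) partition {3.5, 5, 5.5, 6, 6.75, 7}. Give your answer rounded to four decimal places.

2.1326

Subinterval widths: 1.5, 0.5, 0.5, 0.75, 0.25.
Left endpoints: 3.5, 5, 5.5, 6, 6.75.
f(3.5) = 8/11, f(5) = 4/7, f(5.5) = 8/15, f(6) = 0.5, f(6.75) = 16/35.
Sum = Σ Δt_i · f(t_i).
Sum ≈ 2.1326.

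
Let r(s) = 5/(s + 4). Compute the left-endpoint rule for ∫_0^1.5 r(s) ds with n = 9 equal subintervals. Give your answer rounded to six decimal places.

Δs = (1.5 − 0)/9 = 1/6.
Left endpoints: 0, 1/6, 1/3, 0.5, 2/3, 5/6, 1, 7/6, 4/3.
r(0) = 1.25, r(1/6) = 1.2, r(1/3) = 15/13, r(0.5) = 10/9, r(2/3) = 15/14, r(5/6) = 30/29, r(1) = 1, r(7/6) = 30/31, r(4/3) = 0.9375.
Sum = Δs · [r(0) + r(1/6) + r(1/3) + ...].
Sum ≈ 1.621018.

1.621018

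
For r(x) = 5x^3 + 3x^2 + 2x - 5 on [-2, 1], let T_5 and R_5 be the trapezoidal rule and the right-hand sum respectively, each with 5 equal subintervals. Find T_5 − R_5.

T_5 = -28.56.
R_5 = -15.96.
T_5 − R_5 = -12.6.

-12.6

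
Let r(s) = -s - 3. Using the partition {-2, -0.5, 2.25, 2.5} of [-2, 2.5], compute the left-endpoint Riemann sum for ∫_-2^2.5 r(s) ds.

Subinterval widths: 1.5, 2.75, 0.25.
Left endpoints: -2, -0.5, 2.25.
r(-2) = -1, r(-0.5) = -2.5, r(2.25) = -5.25.
Sum = Σ Δs_i · r(s_i).
Sum = -9.6875.

-9.6875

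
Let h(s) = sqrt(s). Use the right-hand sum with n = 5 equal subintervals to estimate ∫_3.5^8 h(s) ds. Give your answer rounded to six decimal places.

Δs = (8 − 3.5)/5 = 0.9.
Right endpoints: 4.4, 5.3, 6.2, 7.1, 8.
h(4.4) ≈ 2.097618, h(5.3) ≈ 2.302173, h(6.2) ≈ 2.489980, h(7.1) ≈ 2.664583, h(8) ≈ 2.828427.
Sum = Δs · [h(4.4) + h(5.3) + h(6.2) + h(7.1) + h(8)].
Sum ≈ 11.144502.

11.144502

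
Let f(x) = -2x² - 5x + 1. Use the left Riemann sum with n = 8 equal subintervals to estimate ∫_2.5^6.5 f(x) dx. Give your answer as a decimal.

-236

Δx = (6.5 − 2.5)/8 = 0.5.
Left endpoints: 2.5, 3, 3.5, 4, 4.5, 5, 5.5, 6.
f(2.5) = -24, f(3) = -32, f(3.5) = -41, f(4) = -51, f(4.5) = -62, f(5) = -74, f(5.5) = -87, f(6) = -101.
Sum = Δx · [f(2.5) + f(3) + f(3.5) + ...].
Sum = -236.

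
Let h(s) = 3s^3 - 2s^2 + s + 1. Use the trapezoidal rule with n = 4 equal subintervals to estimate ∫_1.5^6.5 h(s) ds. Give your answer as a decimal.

Δs = (6.5 − 1.5)/4 = 1.25.
h(1.5) = 8.125, h(2.75) = 51.015625, h(4) = 165, h(5.25) = 385.234375, h(6.5) = 746.875.
T_4 = (Δs/2)·[h(s_0) + 2h(s_1) + 2h(s_2) + 2h(s_3) + h(s_4)].
Sum = 1223.4375.

1223.4375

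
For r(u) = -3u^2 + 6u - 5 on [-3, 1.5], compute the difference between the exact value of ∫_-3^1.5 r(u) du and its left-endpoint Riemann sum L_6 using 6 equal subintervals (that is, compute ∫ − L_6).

18.984375

Exact integral: ∫_-3^1.5 r(u) du = -73.125.
L_6 = -92.109375.
Error = -73.125 − (-92.109375) = 18.984375.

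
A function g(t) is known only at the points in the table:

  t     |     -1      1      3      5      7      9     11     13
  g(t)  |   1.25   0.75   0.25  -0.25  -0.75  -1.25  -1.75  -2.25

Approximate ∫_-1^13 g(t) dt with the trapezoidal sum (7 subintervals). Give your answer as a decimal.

-7

Δt = 2.
T_7 = (2/2)·[1.25 + 2·0.75 + 2·0.25 + 2·(-0.25) + 2·(-0.75) + 2·(-1.25) + 2·(-1.75) + (-2.25)] = -7.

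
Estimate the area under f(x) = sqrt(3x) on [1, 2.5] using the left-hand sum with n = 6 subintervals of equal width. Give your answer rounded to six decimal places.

Δx = (2.5 − 1)/6 = 0.25.
Left endpoints: 1, 1.25, 1.5, 1.75, 2, 2.25.
f(1) ≈ 1.732051, f(1.25) ≈ 1.936492, f(1.5) ≈ 2.121320, f(1.75) ≈ 2.291288, f(2) ≈ 2.449490, f(2.25) ≈ 2.598076.
Sum = Δx · [f(1) + f(1.25) + f(1.5) + ...].
Sum ≈ 3.282179.

3.282179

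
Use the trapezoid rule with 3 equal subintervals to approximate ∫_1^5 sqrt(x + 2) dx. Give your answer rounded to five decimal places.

8.86806

Δx = (5 − 1)/3 = 4/3.
f(1) ≈ 1.73205, f(7/3) ≈ 2.08167, f(11/3) ≈ 2.38048, f(5) ≈ 2.64575.
T_3 = (Δx/2)·[f(x_0) + 2f(x_1) + 2f(x_2) + f(x_3)].
Sum ≈ 8.86806.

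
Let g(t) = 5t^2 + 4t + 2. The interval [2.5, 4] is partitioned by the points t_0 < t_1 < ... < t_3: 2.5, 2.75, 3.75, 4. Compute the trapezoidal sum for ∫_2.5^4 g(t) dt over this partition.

Subinterval widths: 0.25, 1, 0.25.
g(2.5) = 43.25, g(2.75) = 50.8125, g(3.75) = 87.3125, g(4) = 98.
On each subinterval the trapezoid contributes (Δt_i/2)·[g(t_{i-1}) + g(t_i)].
Sum = 103.984375.

103.984375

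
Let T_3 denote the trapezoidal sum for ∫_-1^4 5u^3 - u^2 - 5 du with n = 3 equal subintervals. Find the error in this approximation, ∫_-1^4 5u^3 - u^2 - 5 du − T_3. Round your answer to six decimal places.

-49.768519

Exact integral: ∫_-1^4 f(u) du ≈ 272.08333333.
T_3 ≈ 321.85185185.
Error ≈ 272.08333333 − 321.85185185 ≈ -49.768519.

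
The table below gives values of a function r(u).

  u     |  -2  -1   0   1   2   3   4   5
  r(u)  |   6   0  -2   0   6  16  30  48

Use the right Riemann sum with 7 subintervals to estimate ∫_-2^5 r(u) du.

Δu = 1.
Sum = 1·[0 + (-2) + 0 + 6 + 16 + 30 + 48] = 98.

98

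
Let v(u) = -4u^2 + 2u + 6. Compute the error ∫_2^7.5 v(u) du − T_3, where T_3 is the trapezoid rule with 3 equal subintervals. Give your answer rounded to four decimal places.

Exact integral: ∫_2^7.5 v(u) du ≈ -466.583333.
T_3 ≈ -478.907407.
Error ≈ -466.583333 − (-478.907407) ≈ 12.3241.

12.3241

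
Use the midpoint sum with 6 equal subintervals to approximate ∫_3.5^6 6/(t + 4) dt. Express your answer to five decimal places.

Δt = (6 − 3.5)/6 = 5/12.
Midpoints: 89/24, 4.125, 109/24, 119/24, 5.375, 139/24.
f(89/24) = 144/185, f(4.125) = 48/65, f(109/24) = 144/205, f(119/24) = 144/215, f(5.375) = 0.64, f(139/24) = 144/235.
Sum = Δt · [f(89/24) + f(4.125) + f(109/24) + ...].
Sum ≈ 1.72576.

1.72576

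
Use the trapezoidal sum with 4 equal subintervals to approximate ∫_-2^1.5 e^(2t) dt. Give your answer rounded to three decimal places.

12.472

Δt = (1.5 − (-2))/4 = 0.875.
f(-2) ≈ 0.018, f(-1.125) ≈ 0.105, f(-0.25) ≈ 0.607, f(0.625) ≈ 3.490, f(1.5) ≈ 20.086.
T_4 = (Δt/2)·[f(t_0) + 2f(t_1) + 2f(t_2) + 2f(t_3) + f(t_4)].
Sum ≈ 12.472.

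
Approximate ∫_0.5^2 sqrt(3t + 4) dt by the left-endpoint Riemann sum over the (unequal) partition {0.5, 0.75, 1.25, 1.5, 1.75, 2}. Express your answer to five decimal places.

4.02149

Subinterval widths: 0.25, 0.5, 0.25, 0.25, 0.25.
Left endpoints: 0.5, 0.75, 1.25, 1.5, 1.75.
f(0.5) ≈ 2.34521, f(0.75) ≈ 2.50000, f(1.25) ≈ 2.78388, f(1.5) ≈ 2.91548, f(1.75) ≈ 3.04138.
Sum = Σ Δt_i · f(t_i).
Sum ≈ 4.02149.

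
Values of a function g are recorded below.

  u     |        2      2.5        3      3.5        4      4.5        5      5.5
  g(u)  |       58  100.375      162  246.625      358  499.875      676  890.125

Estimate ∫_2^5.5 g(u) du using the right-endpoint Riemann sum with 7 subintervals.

1466.5

Δu = 0.5.
Sum = 0.5·[100.375 + 162 + 246.625 + 358 + 499.875 + 676 + 890.125] = 1466.5.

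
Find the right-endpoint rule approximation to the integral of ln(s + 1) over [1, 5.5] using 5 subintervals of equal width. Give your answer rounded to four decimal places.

6.7877

Δs = (5.5 − 1)/5 = 0.9.
Right endpoints: 1.9, 2.8, 3.7, 4.6, 5.5.
f(1.9) ≈ 1.0647, f(2.8) ≈ 1.3350, f(3.7) ≈ 1.5476, f(4.6) ≈ 1.7228, f(5.5) ≈ 1.8718.
Sum = Δs · [f(1.9) + f(2.8) + f(3.7) + f(4.6) + f(5.5)].
Sum ≈ 6.7877.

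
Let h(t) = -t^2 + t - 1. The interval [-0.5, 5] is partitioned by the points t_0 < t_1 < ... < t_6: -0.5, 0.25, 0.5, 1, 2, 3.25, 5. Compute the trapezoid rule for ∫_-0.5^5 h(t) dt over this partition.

Subinterval widths: 0.75, 0.25, 0.5, 1, 1.25, 1.75.
h(-0.5) = -1.75, h(0.25) = -0.8125, h(0.5) = -0.75, h(1) = -1, h(2) = -3, h(3.25) = -8.3125, h(5) = -21.
On each subinterval the trapezoid contributes (Δt_i/2)·[h(t_{i-1}) + h(t_i)].
Sum = -36.3125.

-36.3125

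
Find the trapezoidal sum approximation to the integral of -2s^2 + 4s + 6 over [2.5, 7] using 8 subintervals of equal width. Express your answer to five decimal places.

Δs = (7 − 2.5)/8 = 0.5625.
f(2.5) = 3.5, f(3.0625) = -0.5078125, f(3.625) = -5.78125, f(4.1875) = -12.3203125, f(4.75) = -20.125, f(5.3125) = -29.1953125, f(5.875) = -39.53125, f(6.4375) = -51.1328125, f(7) = -64.
T_8 = (Δs/2)·[f(s_0) + 2f(s_1) + ... + 2f(s_{7}) + f(s_8)].
Sum ≈ -106.22461.

-106.22461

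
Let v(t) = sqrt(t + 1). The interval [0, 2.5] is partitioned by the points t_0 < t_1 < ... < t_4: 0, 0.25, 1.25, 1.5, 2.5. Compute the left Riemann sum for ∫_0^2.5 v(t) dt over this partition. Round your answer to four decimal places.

Subinterval widths: 0.25, 1, 0.25, 1.
Left endpoints: 0, 0.25, 1.25, 1.5.
v(0) ≈ 1.0000, v(0.25) ≈ 1.1180, v(1.25) ≈ 1.5000, v(1.5) ≈ 1.5811.
Sum = Σ Δt_i · v(t_i).
Sum ≈ 3.3242.

3.3242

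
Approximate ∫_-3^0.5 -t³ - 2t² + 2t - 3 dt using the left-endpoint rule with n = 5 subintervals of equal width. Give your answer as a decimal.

Δt = (0.5 − (-3))/5 = 0.7.
Left endpoints: -3, -2.3, -1.6, -0.9, -0.2.
f(-3) = 0, f(-2.3) = -6.013, f(-1.6) = -7.224, f(-0.9) = -5.691, f(-0.2) = -3.472.
Sum = Δt · [f(-3) + f(-2.3) + f(-1.6) + f(-0.9) + f(-0.2)].
Sum = -15.68.

-15.68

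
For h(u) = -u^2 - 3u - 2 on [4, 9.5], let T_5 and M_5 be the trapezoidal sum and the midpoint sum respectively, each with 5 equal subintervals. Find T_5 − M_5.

-1.66375

T_5 = -387.9425.
M_5 = -386.27875.
T_5 − M_5 = -1.66375.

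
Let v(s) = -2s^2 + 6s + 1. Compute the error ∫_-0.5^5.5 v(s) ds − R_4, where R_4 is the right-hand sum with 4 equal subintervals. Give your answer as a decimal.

Exact integral: ∫_-0.5^5.5 v(s) ds = -15.
R_4 = -37.5.
Error = -15 − (-37.5) = 22.5.

22.5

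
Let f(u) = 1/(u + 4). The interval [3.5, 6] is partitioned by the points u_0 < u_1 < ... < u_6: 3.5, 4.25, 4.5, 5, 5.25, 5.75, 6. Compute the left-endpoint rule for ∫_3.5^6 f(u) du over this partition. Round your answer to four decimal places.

0.2966

Subinterval widths: 0.75, 0.25, 0.5, 0.25, 0.5, 0.25.
Left endpoints: 3.5, 4.25, 4.5, 5, 5.25, 5.75.
f(3.5) = 2/15, f(4.25) = 4/33, f(4.5) = 2/17, f(5) = 1/9, f(5.25) = 4/37, f(5.75) = 4/39.
Sum = Σ Δu_i · f(u_i).
Sum ≈ 0.2966.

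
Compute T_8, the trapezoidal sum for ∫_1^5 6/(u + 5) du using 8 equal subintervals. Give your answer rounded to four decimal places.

3.0672

Δu = (5 − 1)/8 = 0.5.
f(1) = 1, f(1.5) = 12/13, f(2) = 6/7, f(2.5) = 0.8, f(3) = 0.75, f(3.5) = 12/17, f(4) = 2/3, f(4.5) = 12/19, f(5) = 0.6.
T_8 = (Δu/2)·[f(u_0) + 2f(u_1) + ... + 2f(u_{7}) + f(u_8)].
Sum ≈ 3.0672.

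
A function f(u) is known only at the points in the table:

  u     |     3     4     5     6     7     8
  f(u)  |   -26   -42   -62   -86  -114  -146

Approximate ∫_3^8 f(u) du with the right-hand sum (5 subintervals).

Δu = 1.
Sum = 1·[(-42) + (-62) + (-86) + (-114) + (-146)] = -450.

-450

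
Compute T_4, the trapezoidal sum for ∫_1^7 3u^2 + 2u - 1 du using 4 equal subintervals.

390.75

Δu = (7 − 1)/4 = 1.5.
f(1) = 4, f(2.5) = 22.75, f(4) = 55, f(5.5) = 100.75, f(7) = 160.
T_4 = (Δu/2)·[f(u_0) + 2f(u_1) + 2f(u_2) + 2f(u_3) + f(u_4)].
Sum = 390.75.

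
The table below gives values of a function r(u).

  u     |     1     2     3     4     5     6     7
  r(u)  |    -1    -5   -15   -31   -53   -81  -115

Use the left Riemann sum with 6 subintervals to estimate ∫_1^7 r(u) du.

Δu = 1.
Sum = 1·[(-1) + (-5) + (-15) + (-31) + (-53) + (-81)] = -186.

-186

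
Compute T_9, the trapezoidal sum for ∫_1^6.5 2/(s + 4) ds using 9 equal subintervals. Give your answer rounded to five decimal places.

1.48580

Δs = (6.5 − 1)/9 = 11/18.
f(1) = 0.4, f(29/18) = 36/101, f(20/9) = 9/28, f(17/6) = 12/41, f(31/9) = 18/67, f(73/18) = 36/145, f(14/3) = 3/13, f(95/18) = 36/167, f(53/9) = 18/89, f(6.5) = 4/21.
T_9 = (Δs/2)·[f(s_0) + 2f(s_1) + ... + 2f(s_{8}) + f(s_9)].
Sum ≈ 1.48580.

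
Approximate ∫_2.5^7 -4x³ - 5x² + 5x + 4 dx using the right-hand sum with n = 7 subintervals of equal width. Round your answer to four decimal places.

Δx = (7 − 2.5)/7 = 9/14.
Right endpoints: 22/7, 53/14, 31/7, 71/14, 40/7, 89/14, 7.
f(22/7) = -52770/343, f(53/14) = -364611/1372, f(31/7) = -143832/343, f(71/14) = -851979/1372, f(40/7) = -300828/343, f(89/14) = -1638075/1372, f(7) = -1578.
Sum = Δx · [f(22/7) + f(53/14) + f(31/7) + ...].
Sum ≈ -3284.2883.

-3284.2883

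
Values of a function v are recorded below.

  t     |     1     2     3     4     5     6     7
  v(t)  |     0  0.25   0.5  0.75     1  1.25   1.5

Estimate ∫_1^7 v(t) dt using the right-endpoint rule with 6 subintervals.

Δt = 1.
Sum = 1·[0.25 + 0.5 + 0.75 + 1 + 1.25 + 1.5] = 5.25.

5.25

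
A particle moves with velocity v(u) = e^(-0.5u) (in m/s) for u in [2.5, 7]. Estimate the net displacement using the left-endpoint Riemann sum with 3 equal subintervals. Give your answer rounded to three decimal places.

0.729

Δu = (7 − 2.5)/3 = 1.5.
Left endpoints: 2.5, 4, 5.5.
v(2.5) ≈ 0.287, v(4) ≈ 0.135, v(5.5) ≈ 0.064.
Sum = Δu · [v(2.5) + v(4) + v(5.5)].
Sum ≈ 0.729.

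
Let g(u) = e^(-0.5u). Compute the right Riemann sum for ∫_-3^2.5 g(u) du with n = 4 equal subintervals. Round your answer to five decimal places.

5.83408

Δu = (2.5 − (-3))/4 = 1.375.
Right endpoints: -1.625, -0.25, 1.125, 2.5.
g(-1.625) ≈ 2.25353, g(-0.25) ≈ 1.13315, g(1.125) ≈ 0.56978, g(2.5) ≈ 0.28650.
Sum = Δu · [g(-1.625) + g(-0.25) + g(1.125) + g(2.5)].
Sum ≈ 5.83408.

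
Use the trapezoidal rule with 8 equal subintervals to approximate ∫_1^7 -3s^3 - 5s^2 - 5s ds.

-2513.0625

Δs = (7 − 1)/8 = 0.75.
f(1) = -13, f(1.75) = -40.140625, f(2.5) = -90.625, f(3.25) = -172.046875, f(4) = -292, f(4.75) = -458.078125, f(5.5) = -677.875, f(6.25) = -958.984375, f(7) = -1309.
T_8 = (Δs/2)·[f(s_0) + 2f(s_1) + ... + 2f(s_{7}) + f(s_8)].
Sum = -2513.0625.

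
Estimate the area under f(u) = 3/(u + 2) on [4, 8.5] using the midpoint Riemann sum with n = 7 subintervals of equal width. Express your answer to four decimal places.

Δu = (8.5 − 4)/7 = 9/14.
Midpoints: 121/28, 139/28, 157/28, 6.25, 193/28, 211/28, 229/28.
f(121/28) = 28/59, f(139/28) = 28/65, f(157/28) = 28/71, f(6.25) = 4/11, f(193/28) = 28/83, f(211/28) = 28/89, f(229/28) = 28/95.
Sum = Δu · [f(121/28) + f(139/28) + f(157/28) + ...].
Sum ≈ 1.6779.

1.6779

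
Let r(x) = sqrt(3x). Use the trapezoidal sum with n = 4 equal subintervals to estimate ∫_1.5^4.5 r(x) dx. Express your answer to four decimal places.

8.8875

Δx = (4.5 − 1.5)/4 = 0.75.
r(1.5) ≈ 2.1213, r(2.25) ≈ 2.5981, r(3) ≈ 3.0000, r(3.75) ≈ 3.3541, r(4.5) ≈ 3.6742.
T_4 = (Δx/2)·[r(x_0) + 2r(x_1) + 2r(x_2) + 2r(x_3) + r(x_4)].
Sum ≈ 8.8875.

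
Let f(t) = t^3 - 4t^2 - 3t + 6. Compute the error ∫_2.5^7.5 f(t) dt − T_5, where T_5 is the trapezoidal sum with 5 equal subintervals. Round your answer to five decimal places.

-9.16667

Exact integral: ∫_2.5^7.5 f(t) dt ≈ 194.5833333.
T_5 = 203.75.
Error ≈ 194.5833333 − 203.75 ≈ -9.16667.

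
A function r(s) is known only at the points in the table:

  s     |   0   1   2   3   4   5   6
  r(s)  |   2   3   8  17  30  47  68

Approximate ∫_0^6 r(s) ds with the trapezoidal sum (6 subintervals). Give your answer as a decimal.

140

Δs = 1.
T_6 = (1/2)·[2 + 2·3 + 2·8 + 2·17 + 2·30 + 2·47 + 68] = 140.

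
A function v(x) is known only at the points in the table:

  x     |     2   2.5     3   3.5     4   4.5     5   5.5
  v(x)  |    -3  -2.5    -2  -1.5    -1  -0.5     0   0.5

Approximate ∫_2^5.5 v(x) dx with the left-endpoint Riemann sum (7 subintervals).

Δx = 0.5.
Sum = 0.5·[(-3) + (-2.5) + (-2) + (-1.5) + (-1) + (-0.5) + 0] = -5.25.

-5.25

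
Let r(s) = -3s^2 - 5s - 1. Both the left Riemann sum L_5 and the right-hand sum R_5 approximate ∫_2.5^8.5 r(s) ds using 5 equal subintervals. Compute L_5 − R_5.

273.6

L_5 = -637.02.
R_5 = -910.62.
L_5 − R_5 = 273.6.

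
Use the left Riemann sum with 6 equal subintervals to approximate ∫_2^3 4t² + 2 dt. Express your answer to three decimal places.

25.685

Δt = (3 − 2)/6 = 1/6.
Left endpoints: 2, 13/6, 7/3, 2.5, 8/3, 17/6.
f(2) = 18, f(13/6) = 187/9, f(7/3) = 214/9, f(2.5) = 27, f(8/3) = 274/9, f(17/6) = 307/9.
Sum = Δt · [f(2) + f(13/6) + f(7/3) + ...].
Sum ≈ 25.685.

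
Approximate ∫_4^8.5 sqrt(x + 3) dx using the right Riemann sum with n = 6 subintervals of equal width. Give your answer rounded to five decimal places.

13.92968

Δx = (8.5 − 4)/6 = 0.75.
Right endpoints: 4.75, 5.5, 6.25, 7, 7.75, 8.5.
f(4.75) ≈ 2.78388, f(5.5) ≈ 2.91548, f(6.25) ≈ 3.04138, f(7) ≈ 3.16228, f(7.75) ≈ 3.27872, f(8.5) ≈ 3.39116.
Sum = Δx · [f(4.75) + f(5.5) + f(6.25) + ...].
Sum ≈ 13.92968.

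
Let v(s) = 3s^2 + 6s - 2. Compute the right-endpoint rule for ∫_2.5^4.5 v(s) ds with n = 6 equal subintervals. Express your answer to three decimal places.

Δs = (4.5 − 2.5)/6 = 1/3.
Right endpoints: 17/6, 19/6, 3.5, 23/6, 25/6, 4.5.
v(17/6) = 469/12, v(19/6) = 565/12, v(3.5) = 55.75, v(23/6) = 781/12, v(25/6) = 901/12, v(4.5) = 85.75.
Sum = Δs · [v(17/6) + v(19/6) + v(3.5) + ...].
Sum ≈ 122.611.

122.611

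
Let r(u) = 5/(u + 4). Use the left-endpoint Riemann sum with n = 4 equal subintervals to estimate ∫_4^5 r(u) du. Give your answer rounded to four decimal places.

Δu = (5 − 4)/4 = 0.25.
Left endpoints: 4, 4.25, 4.5, 4.75.
r(4) = 0.625, r(4.25) = 20/33, r(4.5) = 10/17, r(4.75) = 4/7.
Sum = Δu · [r(4) + r(4.25) + r(4.5) + r(4.75)].
Sum ≈ 0.5977.

0.5977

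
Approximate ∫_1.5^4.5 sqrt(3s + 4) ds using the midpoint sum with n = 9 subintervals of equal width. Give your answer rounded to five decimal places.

Δs = (4.5 − 1.5)/9 = 1/3.
Midpoints: 5/3, 2, 7/3, 8/3, 3, 10/3, 11/3, 4, 13/3.
f(5/3) ≈ 3.00000, f(2) ≈ 3.16228, f(7/3) ≈ 3.31662, f(8/3) ≈ 3.46410, f(3) ≈ 3.60555, f(10/3) ≈ 3.74166, f(11/3) ≈ 3.87298, f(4) ≈ 4.00000, f(13/3) ≈ 4.12311.
Sum = Δs · [f(5/3) + f(2) + f(7/3) + ...].
Sum ≈ 10.76210.

10.76210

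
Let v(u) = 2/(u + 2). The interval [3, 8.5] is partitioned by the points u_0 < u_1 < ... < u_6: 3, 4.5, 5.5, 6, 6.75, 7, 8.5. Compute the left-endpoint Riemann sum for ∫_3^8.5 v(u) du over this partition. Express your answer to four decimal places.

1.6190

Subinterval widths: 1.5, 1, 0.5, 0.75, 0.25, 1.5.
Left endpoints: 3, 4.5, 5.5, 6, 6.75, 7.
v(3) = 0.4, v(4.5) = 4/13, v(5.5) = 4/15, v(6) = 0.25, v(6.75) = 8/35, v(7) = 2/9.
Sum = Σ Δu_i · v(u_i).
Sum ≈ 1.6190.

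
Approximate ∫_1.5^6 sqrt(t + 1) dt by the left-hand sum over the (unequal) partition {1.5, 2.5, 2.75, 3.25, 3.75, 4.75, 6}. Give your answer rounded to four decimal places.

Subinterval widths: 1, 0.25, 0.5, 0.5, 1, 1.25.
Left endpoints: 1.5, 2.5, 2.75, 3.25, 3.75, 4.75.
f(1.5) ≈ 1.5811, f(2.5) ≈ 1.8708, f(2.75) ≈ 1.9365, f(3.25) ≈ 2.0616, f(3.75) ≈ 2.1794, f(4.75) ≈ 2.3979.
Sum = Σ Δt_i · f(t_i).
Sum ≈ 9.2247.

9.2247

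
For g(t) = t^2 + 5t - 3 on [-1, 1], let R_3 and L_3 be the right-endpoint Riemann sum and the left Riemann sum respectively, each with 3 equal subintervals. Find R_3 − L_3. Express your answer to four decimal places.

R_3 ≈ -1.851852.
L_3 ≈ -8.518519.
R_3 − L_3 ≈ 6.6667.

6.6667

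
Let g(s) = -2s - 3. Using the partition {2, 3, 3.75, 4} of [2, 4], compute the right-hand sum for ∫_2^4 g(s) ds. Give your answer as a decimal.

-19.625

Subinterval widths: 1, 0.75, 0.25.
Right endpoints: 3, 3.75, 4.
g(3) = -9, g(3.75) = -10.5, g(4) = -11.
Sum = Σ Δs_i · g(s_i).
Sum = -19.625.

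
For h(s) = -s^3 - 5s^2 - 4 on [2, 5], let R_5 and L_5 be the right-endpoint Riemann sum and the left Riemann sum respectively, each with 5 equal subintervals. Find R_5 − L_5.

R_5 = -428.64.
L_5 = -295.44.
R_5 − L_5 = -133.2.

-133.2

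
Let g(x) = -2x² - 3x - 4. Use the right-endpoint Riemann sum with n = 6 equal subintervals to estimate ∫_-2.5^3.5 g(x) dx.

-89

Δx = (3.5 − (-2.5))/6 = 1.
Right endpoints: -1.5, -0.5, 0.5, 1.5, 2.5, 3.5.
g(-1.5) = -4, g(-0.5) = -3, g(0.5) = -6, g(1.5) = -13, g(2.5) = -24, g(3.5) = -39.
Sum = Δx · [g(-1.5) + g(-0.5) + g(0.5) + ...].
Sum = -89.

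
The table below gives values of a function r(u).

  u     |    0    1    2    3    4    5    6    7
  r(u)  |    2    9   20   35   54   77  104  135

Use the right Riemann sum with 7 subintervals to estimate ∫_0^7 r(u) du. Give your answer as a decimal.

Δu = 1.
Sum = 1·[9 + 20 + 35 + 54 + 77 + 104 + 135] = 434.

434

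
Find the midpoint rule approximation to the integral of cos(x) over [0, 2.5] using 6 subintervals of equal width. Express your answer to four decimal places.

Δx = (2.5 − 0)/6 = 5/12.
Midpoints: 5/24, 0.625, 25/24, 35/24, 1.875, 55/24.
f(5/24) ≈ 0.9784, f(0.625) ≈ 0.8110, f(25/24) ≈ 0.5048, f(35/24) ≈ 0.1122, f(1.875) ≈ -0.2995, f(55/24) ≈ -0.6600.
Sum = Δx · [f(5/24) + f(0.625) + f(25/24) + ...].
Sum ≈ 0.6028.

0.6028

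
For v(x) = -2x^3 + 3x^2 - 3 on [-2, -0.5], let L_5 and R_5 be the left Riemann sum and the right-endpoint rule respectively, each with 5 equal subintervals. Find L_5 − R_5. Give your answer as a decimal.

8.1

L_5 = 15.63.
R_5 = 7.53.
L_5 − R_5 = 8.1.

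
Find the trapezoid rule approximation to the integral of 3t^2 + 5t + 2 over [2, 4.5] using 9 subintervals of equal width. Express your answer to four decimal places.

Δt = (4.5 − 2)/9 = 5/18.
f(2) = 24, f(41/18) = 3127/108, f(23/9) = 928/27, f(17/6) = 40.25, f(28/9) = 1258/27, f(61/18) = 5767/108, f(11/3) = 182/3, f(71/18) = 7387/108, f(38/9) = 2068/27, f(4.5) = 85.25.
T_9 = (Δt/2)·[f(t_0) + 2f(t_1) + ... + 2f(t_{8}) + f(t_9)].
Sum ≈ 128.8465.

128.8465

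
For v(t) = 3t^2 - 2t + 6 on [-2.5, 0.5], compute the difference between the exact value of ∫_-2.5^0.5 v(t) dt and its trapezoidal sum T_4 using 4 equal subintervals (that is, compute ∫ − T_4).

Exact integral: ∫_-2.5^0.5 v(t) dt = 39.75.
T_4 = 40.59375.
Error = 39.75 − 40.59375 = -0.84375.

-0.84375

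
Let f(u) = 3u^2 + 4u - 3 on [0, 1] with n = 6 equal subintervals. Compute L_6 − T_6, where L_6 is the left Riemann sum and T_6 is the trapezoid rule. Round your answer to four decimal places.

-0.5833

L_6 ≈ -0.569444.
T_6 ≈ 0.013889.
L_6 − T_6 ≈ -0.5833.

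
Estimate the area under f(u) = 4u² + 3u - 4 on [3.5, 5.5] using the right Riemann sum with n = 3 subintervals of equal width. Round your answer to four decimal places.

210.2593

Δu = (5.5 − 3.5)/3 = 2/3.
Right endpoints: 25/6, 29/6, 5.5.
f(25/6) = 1403/18, f(29/6) = 1871/18, f(5.5) = 133.5.
Sum = Δu · [f(25/6) + f(29/6) + f(5.5)].
Sum ≈ 210.2593.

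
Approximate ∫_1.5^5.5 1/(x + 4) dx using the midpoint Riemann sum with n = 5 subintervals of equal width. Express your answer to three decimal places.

0.546

Δx = (5.5 − 1.5)/5 = 0.8.
Midpoints: 1.9, 2.7, 3.5, 4.3, 5.1.
f(1.9) = 10/59, f(2.7) = 10/67, f(3.5) = 2/15, f(4.3) = 10/83, f(5.1) = 10/91.
Sum = Δx · [f(1.9) + f(2.7) + f(3.5) + f(4.3) + f(5.1)].
Sum ≈ 0.546.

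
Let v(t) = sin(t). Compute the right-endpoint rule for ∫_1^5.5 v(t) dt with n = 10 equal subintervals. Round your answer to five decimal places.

-0.51359

Δt = (5.5 − 1)/10 = 0.45.
Right endpoints: 1.45, 1.9, 2.35, 2.8, 3.25, 3.7, 4.15, 4.6, 5.05, 5.5.
v(1.45) ≈ 0.99271, v(1.9) ≈ 0.94630, v(2.35) ≈ 0.71147, v(2.8) ≈ 0.33499, v(3.25) ≈ -0.10820, v(3.7) ≈ -0.52984, v(4.15) ≈ -0.84598, v(4.6) ≈ -0.99369, v(5.05) ≈ -0.94355, v(5.5) ≈ -0.70554.
Sum = Δt · [v(1.45) + v(1.9) + v(2.35) + ...].
Sum ≈ -0.51359.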